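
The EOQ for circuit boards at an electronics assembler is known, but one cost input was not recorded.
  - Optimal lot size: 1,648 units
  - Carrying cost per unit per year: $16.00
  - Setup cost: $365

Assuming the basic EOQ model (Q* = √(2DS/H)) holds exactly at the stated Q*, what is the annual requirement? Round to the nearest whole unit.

59,527 units per year

EOQ relation: Q² = 2DS/H, so rearrange for the unknown.
D = Q²H / (2S) = 1,648² × 16 / (2 × 365) = 59,526.66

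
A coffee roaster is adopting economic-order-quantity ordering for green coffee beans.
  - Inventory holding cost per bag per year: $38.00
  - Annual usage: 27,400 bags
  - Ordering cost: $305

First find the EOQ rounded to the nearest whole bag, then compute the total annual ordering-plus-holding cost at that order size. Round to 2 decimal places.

Optimal lot size Q* = (2 × 27,400 × $305 / $38)^½ ≈ 663.21 → Q = 663 bags
Orders/yr = 27,400/663 = 41.327; ordering cost = 41.327 × $305 = $12,604.83
Average inventory = 663/2 = 331.5; holding cost = 331.5 × $38 = $12,597.00
Total = $12,604.83 + $12,597.00 = $25,201.83

$25,201.83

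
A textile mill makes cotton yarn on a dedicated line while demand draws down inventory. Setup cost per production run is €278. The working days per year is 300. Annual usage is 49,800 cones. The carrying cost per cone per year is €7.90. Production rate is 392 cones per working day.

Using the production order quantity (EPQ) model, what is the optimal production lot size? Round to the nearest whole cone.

Daily demand d = 49,800/300 = 166.000; p = 392; 1 − d/p = 0.57653
EPQ = √(2DS / (H(1 − d/p)))
    = √(2 × 49,800 × 278 / (7.9 × 0.57653)) ≈ 2,465.63

2,466 cones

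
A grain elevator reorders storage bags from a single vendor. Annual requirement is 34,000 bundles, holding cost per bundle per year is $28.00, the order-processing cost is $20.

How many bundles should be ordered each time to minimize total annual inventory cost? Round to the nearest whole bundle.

220 bundles

EOQ = √(2DS/H) = √(2 × 34,000 × 20 / 28)
    = √(48,571.43) ≈ 220.39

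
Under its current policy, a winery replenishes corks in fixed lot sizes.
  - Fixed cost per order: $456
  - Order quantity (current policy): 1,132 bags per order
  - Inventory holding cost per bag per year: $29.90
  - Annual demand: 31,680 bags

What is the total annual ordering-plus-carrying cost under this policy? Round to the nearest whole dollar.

Annual ordering cost = (D/Q)·S = (31,680/1,132) × 456 = $12,761.55
Annual holding cost  = (Q/2)·H = (1,132/2) × 29.9 = $16,923.40
Total = $12,761.55 + $16,923.40 = $29,684.95

$29,685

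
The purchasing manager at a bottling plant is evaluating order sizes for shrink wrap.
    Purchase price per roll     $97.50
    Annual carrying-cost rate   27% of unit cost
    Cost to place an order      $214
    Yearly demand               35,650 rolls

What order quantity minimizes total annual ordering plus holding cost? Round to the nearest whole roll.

Carrying cost H = $97.5 × 27% = $26.3250/roll/yr
Optimal lot size Q* = (2 × 35,650 × $214 / $26.325)^½ ≈ 761.32

761 rolls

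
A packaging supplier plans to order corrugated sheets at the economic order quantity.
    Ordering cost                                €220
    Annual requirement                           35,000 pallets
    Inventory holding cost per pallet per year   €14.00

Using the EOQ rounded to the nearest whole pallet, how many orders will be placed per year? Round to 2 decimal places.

33.37 orders per year

2DS/H = 2·35,000·220/14 = 1,100,000.00
EOQ = √1,100,000.00 ≈ 1,048.81 → Q = 1,049
Orders per year = D/Q = 35,000 / 1,049 = 33.365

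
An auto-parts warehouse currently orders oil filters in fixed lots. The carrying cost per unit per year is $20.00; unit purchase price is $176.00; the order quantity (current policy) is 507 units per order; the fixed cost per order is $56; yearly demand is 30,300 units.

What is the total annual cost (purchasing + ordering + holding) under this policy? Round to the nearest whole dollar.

Ordering: D/Q × S = 30,300/507 × $56 = $3,346.75
Holding:  Q/2 × H = 507/2 × $20 = $5,070.00
Purchase cost = D·C = 30,300 × 176 = $5,332,800.00
Total = $3,346.75 + $5,070.00 + $5,332,800.00 = $5,341,216.75

$5,341,217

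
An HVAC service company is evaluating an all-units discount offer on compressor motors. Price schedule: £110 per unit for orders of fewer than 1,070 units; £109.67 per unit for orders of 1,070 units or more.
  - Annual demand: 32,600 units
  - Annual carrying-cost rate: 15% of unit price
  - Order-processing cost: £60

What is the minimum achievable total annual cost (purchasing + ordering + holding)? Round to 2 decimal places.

£3,585,871.05

H₁ = 15%×£110 = £16.5000;  H₂ = 15%×£109.67 = £16.4505
EOQ₁ = √(2×32,600×60/16.5000) = 486.92  (< 1,070, feasible at tier 1)
EOQ₂ = √(2×32,600×60/16.4505) = 487.65  (< 1,070 → use Q = 1,070 at tier-2 price)
TC(tier 1 (EOQ₁), Q≈486.9) = £3,594,034.18
TC(tier 2, Q≈1,070.0) = £3,585,871.05
Minimum at tier 2: £3,585,871.05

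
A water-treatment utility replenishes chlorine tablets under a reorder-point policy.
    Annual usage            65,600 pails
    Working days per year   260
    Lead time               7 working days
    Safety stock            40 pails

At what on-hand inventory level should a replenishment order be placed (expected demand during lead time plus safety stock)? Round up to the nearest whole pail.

1,807 pails

Daily demand d = 65,600 / 260 = 252.308 pails/day
Demand during lead time = 252.308 × 7 = 1,766.15
Reorder point = 1,766.15 + 40 = 1,806.15 → round up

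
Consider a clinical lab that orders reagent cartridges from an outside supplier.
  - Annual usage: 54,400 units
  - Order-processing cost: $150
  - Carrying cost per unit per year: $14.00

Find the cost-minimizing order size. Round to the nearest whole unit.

EOQ = √(2DS/H) = √(2 × 54,400 × 150 / 14)
    = √(1,165,714.29) ≈ 1,079.68

1,080 units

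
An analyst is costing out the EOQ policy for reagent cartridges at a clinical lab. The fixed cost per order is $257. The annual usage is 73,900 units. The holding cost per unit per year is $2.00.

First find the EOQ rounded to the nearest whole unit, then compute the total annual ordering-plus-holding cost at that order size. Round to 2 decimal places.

EOQ = √(2DS/H) = √(2 × 73,900 × 257 / 2)
    = √(18,992,300.00) ≈ 4,358.02 → Q = 4,358 units
Ordering: D/Q × S = 73,900/4,358 × $257 = $4,358.03
Holding:  Q/2 × H = 4,358/2 × $2 = $4,358.00
Total = $4,358.03 + $4,358.00 = $8,716.03

$8,716.03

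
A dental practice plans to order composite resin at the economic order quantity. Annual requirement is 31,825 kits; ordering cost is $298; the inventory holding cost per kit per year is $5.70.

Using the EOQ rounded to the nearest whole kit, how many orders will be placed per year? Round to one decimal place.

Optimal lot size Q* = (2 × 31,825 × $298 / $5.7)^½ ≈ 1,824.19 → Q = 1,824
Orders per year = D/Q = 31,825 / 1,824 = 17.448

17.4 orders per year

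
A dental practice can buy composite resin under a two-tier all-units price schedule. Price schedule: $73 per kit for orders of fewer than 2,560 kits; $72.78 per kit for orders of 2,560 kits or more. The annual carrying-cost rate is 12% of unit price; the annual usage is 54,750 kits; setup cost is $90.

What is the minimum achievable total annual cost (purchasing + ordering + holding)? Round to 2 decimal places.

H₁ = 12%×$73 = $8.7600;  H₂ = 12%×$72.78 = $8.7336
EOQ₁ = √(2×54,750×90/8.7600) = 1,060.66  (< 2,560, feasible at tier 1)
EOQ₂ = √(2×54,750×90/8.7336) = 1,062.26  (< 2,560 → use Q = 2,560 at tier-2 price)
TC(tier 1 (EOQ₁), Q≈1,060.7) = $4,006,041.38
TC(tier 2, Q≈2,560.0) = $3,997,808.81
Minimum at tier 2: $3,997,808.81

$3,997,808.81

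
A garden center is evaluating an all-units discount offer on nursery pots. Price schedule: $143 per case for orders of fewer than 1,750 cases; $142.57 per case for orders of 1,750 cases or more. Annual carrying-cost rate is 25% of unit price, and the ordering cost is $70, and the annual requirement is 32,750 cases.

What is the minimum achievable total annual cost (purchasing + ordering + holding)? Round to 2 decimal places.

H₁ = 25%×$143 = $35.7500;  H₂ = 25%×$142.57 = $35.6425
EOQ₁ = √(2×32,750×70/35.7500) = 358.12  (< 1,750, feasible at tier 1)
EOQ₂ = √(2×32,750×70/35.6425) = 358.66  (< 1,750 → use Q = 1,750 at tier-2 price)
TC(tier 1 (EOQ₁), Q≈358.1) = $4,696,052.88
TC(tier 2, Q≈1,750.0) = $4,701,664.69
Minimum at tier 1 (EOQ₁): $4,696,052.88

$4,696,052.88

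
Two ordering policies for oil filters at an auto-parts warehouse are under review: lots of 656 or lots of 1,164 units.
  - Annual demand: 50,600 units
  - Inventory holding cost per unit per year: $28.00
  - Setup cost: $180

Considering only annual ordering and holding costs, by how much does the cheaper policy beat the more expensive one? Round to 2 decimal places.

$1,052.60

TC(Q) = (D/Q)S + (Q/2)H
TC(656) = (50,600/656)×180 + (656/2)×28 = $23,068.15
TC(1,164) = (50,600/1,164)×180 + (1,164/2)×28 = $24,120.74
Cheaper: Q = 656.  Difference = $1,052.60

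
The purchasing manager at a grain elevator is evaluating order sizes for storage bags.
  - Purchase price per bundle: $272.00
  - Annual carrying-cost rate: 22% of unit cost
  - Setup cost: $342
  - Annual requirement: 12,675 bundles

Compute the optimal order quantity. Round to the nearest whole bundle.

381 bundles

Carrying cost H = $272 × 22% = $59.8400/bundle/yr
Optimal lot size Q* = (2 × 12,675 × $342 / $59.84)^½ ≈ 380.63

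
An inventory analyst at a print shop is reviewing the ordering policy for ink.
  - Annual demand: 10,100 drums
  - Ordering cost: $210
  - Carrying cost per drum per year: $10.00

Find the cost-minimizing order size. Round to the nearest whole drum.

2DS/H = 2·10,100·210/10 = 424,200.00
EOQ = √424,200.00 ≈ 651.31

651 drums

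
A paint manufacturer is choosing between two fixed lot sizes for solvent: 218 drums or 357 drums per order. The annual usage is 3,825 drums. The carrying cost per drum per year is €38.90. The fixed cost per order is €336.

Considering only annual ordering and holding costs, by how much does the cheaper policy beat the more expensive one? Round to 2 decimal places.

Annual cost at Q: ordering D·S/Q plus holding Q·H/2.
TC(218) = (3,825/218)×336 + (218/2)×38.9 = €10,135.51
TC(357) = (3,825/357)×336 + (357/2)×38.9 = €10,543.65
Cheaper: Q = 218.  Difference = €408.14

€408.14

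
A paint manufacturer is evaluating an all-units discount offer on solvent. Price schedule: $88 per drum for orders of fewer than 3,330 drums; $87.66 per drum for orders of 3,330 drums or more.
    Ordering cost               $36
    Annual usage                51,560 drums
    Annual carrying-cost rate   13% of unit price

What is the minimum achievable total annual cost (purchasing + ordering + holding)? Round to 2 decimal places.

H₁ = 13%×$88 = $11.4400;  H₂ = 13%×$87.66 = $11.3958
EOQ₁ = √(2×51,560×36/11.4400) = 569.65  (< 3,330, feasible at tier 1)
EOQ₂ = √(2×51,560×36/11.3958) = 570.76  (< 3,330 → use Q = 3,330 at tier-2 price)
TC(tier 1 (EOQ₁), Q≈569.7) = $4,543,796.82
TC(tier 2, Q≈3,330.0) = $4,539,281.01
Minimum at tier 2: $4,539,281.01

$4,539,281.01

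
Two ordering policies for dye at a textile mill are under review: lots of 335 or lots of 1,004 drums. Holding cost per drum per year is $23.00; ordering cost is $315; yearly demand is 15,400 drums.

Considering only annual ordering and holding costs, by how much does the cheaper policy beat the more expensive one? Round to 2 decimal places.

For each Q, cost = (D/Q)·S + (Q/2)·H.
TC(335) = (15,400/335)×315 + (335/2)×23 = $18,333.10
TC(1,004) = (15,400/1,004)×315 + (1,004/2)×23 = $16,377.67
Cheaper: Q = 1,004.  Difference = $1,955.42

$1,955.42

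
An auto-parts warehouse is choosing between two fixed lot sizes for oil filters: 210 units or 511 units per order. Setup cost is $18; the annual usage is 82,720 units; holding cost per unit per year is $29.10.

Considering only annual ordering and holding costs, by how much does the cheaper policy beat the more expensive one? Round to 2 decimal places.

$203.08

For each Q, cost = (D/Q)·S + (Q/2)·H.
TC(210) = (82,720/210)×18 + (210/2)×29.1 = $10,145.79
TC(511) = (82,720/511)×18 + (511/2)×29.1 = $10,348.87
|ΔTC| = |$10,145.79 − $10,348.87| = $203.08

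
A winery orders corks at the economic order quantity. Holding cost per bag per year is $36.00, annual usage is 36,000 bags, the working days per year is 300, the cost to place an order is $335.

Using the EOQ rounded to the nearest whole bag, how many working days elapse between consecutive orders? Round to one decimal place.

6.8 days

2DS/H = 2·36,000·335/36 = 670,000.00
EOQ = √670,000.00 ≈ 818.54 → Q = 819 bags
T = Q/D × 300 days = 819/36,000 × 300 = 6.825 days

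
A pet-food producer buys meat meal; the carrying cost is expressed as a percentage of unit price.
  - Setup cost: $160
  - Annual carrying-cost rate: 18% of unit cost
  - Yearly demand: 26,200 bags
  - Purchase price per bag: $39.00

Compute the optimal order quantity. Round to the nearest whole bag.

Holding cost per bag per year: H = 18% × $39 = $7.0200
Q* = √(2·D·S / H) = √(2·26,200·160 / 7.02) = √1,194,302.0 ≈ 1,092.84

1,093 bags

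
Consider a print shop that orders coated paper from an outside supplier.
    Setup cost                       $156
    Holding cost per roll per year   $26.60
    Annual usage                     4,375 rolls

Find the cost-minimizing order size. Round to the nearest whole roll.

EOQ = √(2DS/H) = √(2 × 4,375 × 156 / 26.6)
    = √(51,315.79) ≈ 226.53

227 rolls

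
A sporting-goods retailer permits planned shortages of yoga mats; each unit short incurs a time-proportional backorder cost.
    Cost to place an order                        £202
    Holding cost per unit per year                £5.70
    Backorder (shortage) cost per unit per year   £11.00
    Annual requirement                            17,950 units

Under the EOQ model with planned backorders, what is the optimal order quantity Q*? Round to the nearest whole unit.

1,390 units

Basic EOQ = √(2·17,950·202/5.7) = 1,127.939
Backorder adjustment √((H+b)/b) = √((5.7+11)/11) = 1.2321
Q* = 1,127.939 × 1.2321 ≈ 1,389.78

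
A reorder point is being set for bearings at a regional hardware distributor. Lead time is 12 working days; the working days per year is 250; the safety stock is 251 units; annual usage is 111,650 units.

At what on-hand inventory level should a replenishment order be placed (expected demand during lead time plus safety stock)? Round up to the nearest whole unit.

5,611 units

Daily demand d = 111,650 / 250 = 446.600 units/day
Demand during lead time = 446.600 × 12 = 5,359.20
Reorder point = 5,359.20 + 251 = 5,610.20 → round up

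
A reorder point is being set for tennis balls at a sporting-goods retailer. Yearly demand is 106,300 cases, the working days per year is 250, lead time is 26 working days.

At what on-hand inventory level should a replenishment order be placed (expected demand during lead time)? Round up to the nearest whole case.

Daily demand d = 106,300 / 250 = 425.200 cases/day
Demand during lead time = 425.200 × 26 = 11,055.20
Reorder point = 11,055.20 → round up

11,056 cases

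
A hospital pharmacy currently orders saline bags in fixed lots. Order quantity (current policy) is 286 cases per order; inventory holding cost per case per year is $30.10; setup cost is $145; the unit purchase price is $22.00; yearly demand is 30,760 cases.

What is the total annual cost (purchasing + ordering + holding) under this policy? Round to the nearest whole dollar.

$696,619

Annual ordering cost = (D/Q)·S = (30,760/286) × 145 = $15,595.10
Annual holding cost  = (Q/2)·H = (286/2) × 30.1 = $4,304.30
Purchase cost = D·C = 30,760 × 22 = $676,720.00
Total = $15,595.10 + $4,304.30 + $676,720.00 = $696,619.40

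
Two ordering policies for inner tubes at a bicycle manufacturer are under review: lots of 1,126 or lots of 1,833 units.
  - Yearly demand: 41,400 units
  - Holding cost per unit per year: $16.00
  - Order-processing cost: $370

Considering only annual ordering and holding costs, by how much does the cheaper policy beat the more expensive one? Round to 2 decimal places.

Annual cost at Q: ordering D·S/Q plus holding Q·H/2.
TC(1,126) = (41,400/1,126)×370 + (1,126/2)×16 = $22,611.91
TC(1,833) = (41,400/1,833)×370 + (1,833/2)×16 = $23,020.79
|ΔTC| = |$22,611.91 − $23,020.79| = $408.88

$408.88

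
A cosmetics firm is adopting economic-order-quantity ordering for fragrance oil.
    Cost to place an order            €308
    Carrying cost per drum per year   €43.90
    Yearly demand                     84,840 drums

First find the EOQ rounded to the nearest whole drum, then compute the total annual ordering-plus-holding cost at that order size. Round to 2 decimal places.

€47,898.61

EOQ = √(2DS/H) = √(2 × 84,840 × 308 / 43.9)
    = √(1,190,465.60) ≈ 1,091.08 → Q = 1,091 drums
Ordering: D/Q × S = 84,840/1,091 × €308 = €23,951.16
Holding:  Q/2 × H = 1,091/2 × €43.9 = €23,947.45
Total = €23,951.16 + €23,947.45 = €47,898.61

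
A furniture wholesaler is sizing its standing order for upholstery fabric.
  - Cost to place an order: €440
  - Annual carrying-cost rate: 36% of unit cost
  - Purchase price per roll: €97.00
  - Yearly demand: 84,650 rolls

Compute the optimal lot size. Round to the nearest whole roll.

1,461 rolls

Carrying cost H = €97 × 36% = €34.9200/roll/yr
EOQ = √(2DS/H) = √(2 × 84,650 × 440 / 34.92)
    = √(2,133,218.79) ≈ 1,460.55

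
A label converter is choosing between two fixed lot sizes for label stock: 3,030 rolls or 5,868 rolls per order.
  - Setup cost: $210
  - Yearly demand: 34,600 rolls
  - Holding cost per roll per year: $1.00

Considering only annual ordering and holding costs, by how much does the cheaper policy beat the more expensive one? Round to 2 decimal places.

$259.22

For each Q, cost = (D/Q)·S + (Q/2)·H.
TC(3,030) = (34,600/3,030)×210 + (3,030/2)×1 = $3,913.02
TC(5,868) = (34,600/5,868)×210 + (5,868/2)×1 = $4,172.24
|ΔTC| = |$3,913.02 − $4,172.24| = $259.22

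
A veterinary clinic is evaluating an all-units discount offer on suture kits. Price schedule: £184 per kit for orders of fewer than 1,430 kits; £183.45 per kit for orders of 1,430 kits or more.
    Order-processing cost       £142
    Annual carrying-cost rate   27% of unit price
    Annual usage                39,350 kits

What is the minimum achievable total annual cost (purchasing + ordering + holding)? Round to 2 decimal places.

£7,258,080.01

H₁ = 27%×£184 = £49.6800;  H₂ = 27%×£183.45 = £49.5315
EOQ₁ = √(2×39,350×142/49.6800) = 474.29  (< 1,430, feasible at tier 1)
EOQ₂ = √(2×39,350×142/49.5315) = 475.00  (< 1,430 → use Q = 1,430 at tier-2 price)
TC(tier 1 (EOQ₁), Q≈474.3) = £7,263,962.55
TC(tier 2, Q≈1,430.0) = £7,258,080.01
Minimum at tier 2: £7,258,080.01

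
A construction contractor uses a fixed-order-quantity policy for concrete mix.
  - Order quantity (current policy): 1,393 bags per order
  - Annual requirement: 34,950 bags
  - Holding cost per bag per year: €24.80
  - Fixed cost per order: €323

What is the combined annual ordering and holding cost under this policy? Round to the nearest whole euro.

€25,377

Ordering: D/Q × S = 34,950/1,393 × €323 = €8,103.98
Holding:  Q/2 × H = 1,393/2 × €24.8 = €17,273.20
Total = €8,103.98 + €17,273.20 = €25,377.18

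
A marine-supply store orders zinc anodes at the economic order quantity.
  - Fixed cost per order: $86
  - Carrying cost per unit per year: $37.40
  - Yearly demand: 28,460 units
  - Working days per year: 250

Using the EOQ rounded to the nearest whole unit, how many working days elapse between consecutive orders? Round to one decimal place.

2DS/H = 2·28,460·86/37.4 = 130,885.56
EOQ = √130,885.56 ≈ 361.78 → Q = 362 units
T = Q/D × 250 days = 362/28,460 × 250 = 3.180 days

3.2 days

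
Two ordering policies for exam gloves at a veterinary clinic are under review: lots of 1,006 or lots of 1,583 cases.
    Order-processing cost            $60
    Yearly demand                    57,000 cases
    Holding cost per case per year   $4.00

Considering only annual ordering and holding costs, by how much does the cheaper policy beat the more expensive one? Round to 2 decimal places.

Annual cost at Q: ordering D·S/Q plus holding Q·H/2.
TC(1,006) = (57,000/1,006)×60 + (1,006/2)×4 = $5,411.60
TC(1,583) = (57,000/1,583)×60 + (1,583/2)×4 = $5,326.45
Lots of 1,583 are cheaper by $85.15.

$85.15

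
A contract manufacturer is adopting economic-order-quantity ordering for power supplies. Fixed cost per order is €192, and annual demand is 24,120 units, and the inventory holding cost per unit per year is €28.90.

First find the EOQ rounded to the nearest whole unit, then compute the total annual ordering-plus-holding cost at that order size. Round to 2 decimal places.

Q* = √(2·D·S / H) = √(2·24,120·192 / 28.9) = √320,487.2 ≈ 566.12 → Q = 566 units
Annual ordering cost = (D/Q)·S = (24,120/566) × 192 = €8,182.05
Annual holding cost  = (Q/2)·H = (566/2) × 28.9 = €8,178.70
Total = €8,182.05 + €8,178.70 = €16,360.75

€16,360.75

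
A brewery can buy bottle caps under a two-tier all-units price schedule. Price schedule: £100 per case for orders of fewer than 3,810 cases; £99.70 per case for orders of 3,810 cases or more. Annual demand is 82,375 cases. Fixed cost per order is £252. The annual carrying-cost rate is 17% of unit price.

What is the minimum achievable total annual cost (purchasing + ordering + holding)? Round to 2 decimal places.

H₁ = 17%×£100 = £17.0000;  H₂ = 17%×£99.70 = £16.9490
EOQ₁ = √(2×82,375×252/17.0000) = 1,562.75  (< 3,810, feasible at tier 1)
EOQ₂ = √(2×82,375×252/16.9490) = 1,565.10  (< 3,810 → use Q = 3,810 at tier-2 price)
TC(tier 1 (EOQ₁), Q≈1,562.7) = £8,264,066.69
TC(tier 2, Q≈3,810.0) = £8,250,523.77
Minimum at tier 2: £8,250,523.77

£8,250,523.77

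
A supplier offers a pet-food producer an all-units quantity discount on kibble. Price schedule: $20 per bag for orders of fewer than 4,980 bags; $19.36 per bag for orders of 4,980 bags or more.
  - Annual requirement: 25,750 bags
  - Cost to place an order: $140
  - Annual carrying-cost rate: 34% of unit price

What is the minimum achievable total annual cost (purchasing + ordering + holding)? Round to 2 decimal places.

H₁ = 34%×$20 = $6.8000;  H₂ = 34%×$19.36 = $6.5824
EOQ₁ = √(2×25,750×140/6.8000) = 1,029.71  (< 4,980, feasible at tier 1)
EOQ₂ = √(2×25,750×140/6.5824) = 1,046.59  (< 4,980 → use Q = 4,980 at tier-2 price)
TC(tier 1 (EOQ₁), Q≈1,029.7) = $522,002.00
TC(tier 2, Q≈4,980.0) = $515,634.07
Minimum at tier 2: $515,634.07

$515,634.07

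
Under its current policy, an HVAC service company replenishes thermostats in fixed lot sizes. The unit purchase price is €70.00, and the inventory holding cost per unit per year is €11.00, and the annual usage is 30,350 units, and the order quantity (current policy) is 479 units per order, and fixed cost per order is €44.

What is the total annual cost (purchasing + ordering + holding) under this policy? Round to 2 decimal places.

Ordering: D/Q × S = 30,350/479 × €44 = €2,787.89
Holding:  Q/2 × H = 479/2 × €11 = €2,634.50
Purchase cost = D·C = 30,350 × 70 = €2,124,500.00
Total = €2,787.89 + €2,634.50 + €2,124,500.00 = €2,129,922.39

€2,129,922.39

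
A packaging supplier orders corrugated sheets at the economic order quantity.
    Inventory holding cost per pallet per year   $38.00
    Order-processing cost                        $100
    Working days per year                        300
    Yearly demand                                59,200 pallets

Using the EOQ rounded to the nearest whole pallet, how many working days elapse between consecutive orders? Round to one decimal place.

Optimal lot size Q* = (2 × 59,200 × $100 / $38)^½ ≈ 558.19 → Q = 558 pallets
Cycle time = (working days × Q)/D = (300 × 558) / 59,200 = 2.828 days

2.8 days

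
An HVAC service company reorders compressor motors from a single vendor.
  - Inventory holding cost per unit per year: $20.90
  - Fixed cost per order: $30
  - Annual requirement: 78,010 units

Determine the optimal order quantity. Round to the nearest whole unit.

473 units

2DS/H = 2·78,010·30/20.9 = 223,952.15
EOQ = √223,952.15 ≈ 473.24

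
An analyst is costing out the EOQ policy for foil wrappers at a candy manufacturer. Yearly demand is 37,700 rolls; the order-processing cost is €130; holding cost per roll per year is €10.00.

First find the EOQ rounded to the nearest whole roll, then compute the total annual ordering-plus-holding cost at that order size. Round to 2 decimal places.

€9,900.51

Optimal lot size Q* = (2 × 37,700 × €130 / €10)^½ ≈ 990.05 → Q = 990 rolls
Ordering: D/Q × S = 37,700/990 × €130 = €4,950.51
Holding:  Q/2 × H = 990/2 × €10 = €4,950.00
Total = €4,950.51 + €4,950.00 = €9,900.51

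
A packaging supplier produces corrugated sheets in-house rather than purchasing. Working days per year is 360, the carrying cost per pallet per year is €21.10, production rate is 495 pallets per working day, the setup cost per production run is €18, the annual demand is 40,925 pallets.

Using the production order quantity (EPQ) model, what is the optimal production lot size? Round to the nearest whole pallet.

Daily demand d = 40,925/360 = 113.681; p = 495; 1 − d/p = 0.77034
EPQ = √(2DS / (H(1 − d/p)))
    = √(2 × 40,925 × 18 / (21.1 × 0.77034)) ≈ 301.07

301 pallets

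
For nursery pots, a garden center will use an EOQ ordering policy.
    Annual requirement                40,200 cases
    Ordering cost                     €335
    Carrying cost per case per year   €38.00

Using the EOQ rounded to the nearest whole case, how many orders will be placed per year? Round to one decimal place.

Optimal lot size Q* = (2 × 40,200 × €335 / €38)^½ ≈ 841.90 → Q = 842
N = D/Q = 40,200/842 ≈ 47.743 orders/yr

47.7 orders per year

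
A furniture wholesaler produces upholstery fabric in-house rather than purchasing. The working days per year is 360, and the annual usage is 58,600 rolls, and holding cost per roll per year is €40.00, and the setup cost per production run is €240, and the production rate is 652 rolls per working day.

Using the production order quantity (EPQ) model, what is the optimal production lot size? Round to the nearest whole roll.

968 rolls

d = 58,600/360 = 162.7778 rolls/day;  effective holding cost H(1 − d/p) = 40·(1 − 162.7778/652) = 30.01363
Q* = √(2DS / H_eff) = √(2·58,600·240 / 30.01363) ≈ 968.08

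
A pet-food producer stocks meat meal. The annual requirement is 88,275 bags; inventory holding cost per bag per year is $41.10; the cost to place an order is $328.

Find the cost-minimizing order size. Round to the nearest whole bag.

1,187 bags

2DS/H = 2·88,275·328/41.1 = 1,408,963.50
EOQ = √1,408,963.50 ≈ 1,187.00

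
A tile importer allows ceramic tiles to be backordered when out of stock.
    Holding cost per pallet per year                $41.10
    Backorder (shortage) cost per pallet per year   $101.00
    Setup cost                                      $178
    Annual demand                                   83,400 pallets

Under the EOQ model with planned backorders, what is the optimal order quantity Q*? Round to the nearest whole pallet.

1,008 pallets

Q* = √(2DS/H) · √((H + b)/b)
   = √(2 × 83,400 × 178 / 41.1) · √((41.1 + 101) / 101)
   = 849.938 × 1.1861 ≈ 1,008.15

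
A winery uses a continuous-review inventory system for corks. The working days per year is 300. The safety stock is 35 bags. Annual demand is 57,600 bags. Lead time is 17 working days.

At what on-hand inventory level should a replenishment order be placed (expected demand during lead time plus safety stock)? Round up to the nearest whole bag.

3,299 bags

Daily demand d = 57,600 / 300 = 192.000 bags/day
Demand during lead time = 192.000 × 17 = 3,264.00
Reorder point = 3,264.00 + 35 = 3,299.00 → round up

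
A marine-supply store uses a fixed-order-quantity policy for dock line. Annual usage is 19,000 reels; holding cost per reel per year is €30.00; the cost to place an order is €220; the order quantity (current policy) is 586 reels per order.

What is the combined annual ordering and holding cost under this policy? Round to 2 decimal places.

Orders/yr = 19,000/586 = 32.423; ordering cost = 32.423 × €220 = €7,133.11
Average inventory = 586/2 = 293; holding cost = 293 × €30 = €8,790.00
Total = €7,133.11 + €8,790.00 = €15,923.11

€15,923.11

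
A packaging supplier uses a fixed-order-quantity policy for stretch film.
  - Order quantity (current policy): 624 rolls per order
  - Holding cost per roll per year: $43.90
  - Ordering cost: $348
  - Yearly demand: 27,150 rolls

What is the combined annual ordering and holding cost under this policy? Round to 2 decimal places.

$28,838.15

Annual ordering cost = (D/Q)·S = (27,150/624) × 348 = $15,141.35
Annual holding cost  = (Q/2)·H = (624/2) × 43.9 = $13,696.80
Total = $15,141.35 + $13,696.80 = $28,838.15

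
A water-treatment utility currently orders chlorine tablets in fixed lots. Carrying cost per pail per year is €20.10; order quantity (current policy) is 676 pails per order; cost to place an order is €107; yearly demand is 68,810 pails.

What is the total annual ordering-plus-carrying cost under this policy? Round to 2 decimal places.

€17,685.32

Orders/yr = 68,810/676 = 101.790; ordering cost = 101.790 × €107 = €10,891.52
Average inventory = 676/2 = 338; holding cost = 338 × €20.1 = €6,793.80
Total = €10,891.52 + €6,793.80 = €17,685.32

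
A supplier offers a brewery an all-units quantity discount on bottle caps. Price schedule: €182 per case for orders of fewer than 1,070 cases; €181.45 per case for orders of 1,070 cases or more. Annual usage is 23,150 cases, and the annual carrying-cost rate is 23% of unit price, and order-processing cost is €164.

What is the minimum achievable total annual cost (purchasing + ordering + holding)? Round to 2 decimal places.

H₁ = 23%×€182 = €41.8600;  H₂ = 23%×€181.45 = €41.7335
EOQ₁ = √(2×23,150×164/41.8600) = 425.91  (< 1,070, feasible at tier 1)
EOQ₂ = √(2×23,150×164/41.7335) = 426.55  (< 1,070 → use Q = 1,070 at tier-2 price)
TC(tier 1 (EOQ₁), Q≈425.9) = €4,231,128.39
TC(tier 2, Q≈1,070.0) = €4,226,443.15
Minimum at tier 2: €4,226,443.15

€4,226,443.15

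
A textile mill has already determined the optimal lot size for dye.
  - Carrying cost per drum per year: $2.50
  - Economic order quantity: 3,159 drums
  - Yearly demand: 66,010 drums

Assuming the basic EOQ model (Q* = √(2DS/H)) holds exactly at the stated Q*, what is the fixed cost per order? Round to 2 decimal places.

$188.97

EOQ relation: Q² = 2DS/H, so rearrange for the unknown.
S = Q²H / (2D) = 3,159² × 2.5 / (2 × 66,010) = 188.9729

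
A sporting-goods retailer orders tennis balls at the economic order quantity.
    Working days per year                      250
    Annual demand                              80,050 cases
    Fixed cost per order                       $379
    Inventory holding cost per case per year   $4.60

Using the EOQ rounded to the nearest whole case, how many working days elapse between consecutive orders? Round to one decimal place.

Q* = √(2·D·S / H) = √(2·80,050·379 / 4.6) = √13,190,847.8 ≈ 3,631.92 → Q = 3,632 cases
T = Q/D × 250 days = 3,632/80,050 × 250 = 11.343 days

11.3 days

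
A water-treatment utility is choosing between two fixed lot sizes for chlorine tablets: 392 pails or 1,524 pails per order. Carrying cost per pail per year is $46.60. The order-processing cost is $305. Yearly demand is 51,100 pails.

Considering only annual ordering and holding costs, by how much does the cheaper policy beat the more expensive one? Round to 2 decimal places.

$3,156.62

Annual cost at Q: ordering D·S/Q plus holding Q·H/2.
TC(392) = (51,100/392)×305 + (392/2)×46.6 = $48,892.53
TC(1,524) = (51,100/1,524)×305 + (1,524/2)×46.6 = $45,735.91
Cheaper: Q = 1,524.  Difference = $3,156.62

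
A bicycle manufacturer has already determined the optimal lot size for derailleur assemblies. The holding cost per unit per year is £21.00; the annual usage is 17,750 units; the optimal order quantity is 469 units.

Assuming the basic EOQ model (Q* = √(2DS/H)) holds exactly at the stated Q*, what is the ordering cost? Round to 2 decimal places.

£130.12

Since Q* = (2DS/H)^½, squaring gives Q*²·H = 2DS.
S = Q²H / (2D) = 469² × 21 / (2 × 17,750) = 130.1178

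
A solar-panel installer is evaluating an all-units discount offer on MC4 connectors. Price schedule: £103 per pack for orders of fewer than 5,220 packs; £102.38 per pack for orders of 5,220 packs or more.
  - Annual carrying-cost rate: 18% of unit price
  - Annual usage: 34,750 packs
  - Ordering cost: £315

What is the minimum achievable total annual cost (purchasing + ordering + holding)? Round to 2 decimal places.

H₁ = 18%×£103 = £18.5400;  H₂ = 18%×£102.38 = £18.4284
EOQ₁ = √(2×34,750×315/18.5400) = 1,086.66  (< 5,220, feasible at tier 1)
EOQ₂ = √(2×34,750×315/18.4284) = 1,089.94  (< 5,220 → use Q = 5,220 at tier-2 price)
TC(tier 1 (EOQ₁), Q≈1,086.7) = £3,599,396.64
TC(tier 2, Q≈5,220.0) = £3,607,900.11
Minimum at tier 1 (EOQ₁): £3,599,396.64

£3,599,396.64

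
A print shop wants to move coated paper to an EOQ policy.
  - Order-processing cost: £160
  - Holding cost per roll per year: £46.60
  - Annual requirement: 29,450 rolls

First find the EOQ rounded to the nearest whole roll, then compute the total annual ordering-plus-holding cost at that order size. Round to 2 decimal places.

£20,956.11

Q* = √(2·D·S / H) = √(2·29,450·160 / 46.6) = √202,231.8 ≈ 449.70 → Q = 450 rolls
Annual ordering cost = (D/Q)·S = (29,450/450) × 160 = £10,471.11
Annual holding cost  = (Q/2)·H = (450/2) × 46.6 = £10,485.00
Total = £10,471.11 + £10,485.00 = £20,956.11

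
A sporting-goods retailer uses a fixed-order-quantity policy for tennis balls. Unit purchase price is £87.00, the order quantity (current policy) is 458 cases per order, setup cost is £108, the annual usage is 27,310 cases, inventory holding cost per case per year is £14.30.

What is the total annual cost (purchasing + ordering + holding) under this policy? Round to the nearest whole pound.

£2,385,685

Annual ordering cost = (D/Q)·S = (27,310/458) × 108 = £6,439.91
Annual holding cost  = (Q/2)·H = (458/2) × 14.3 = £3,274.70
Purchase cost = D·C = 27,310 × 87 = £2,375,970.00
Total = £6,439.91 + £3,274.70 + £2,375,970.00 = £2,385,684.61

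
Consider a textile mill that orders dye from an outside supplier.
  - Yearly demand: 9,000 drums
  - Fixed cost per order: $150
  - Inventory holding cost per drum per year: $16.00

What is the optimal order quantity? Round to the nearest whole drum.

411 drums

EOQ = √(2DS/H) = √(2 × 9,000 × 150 / 16)
    = √(168,750.00) ≈ 410.79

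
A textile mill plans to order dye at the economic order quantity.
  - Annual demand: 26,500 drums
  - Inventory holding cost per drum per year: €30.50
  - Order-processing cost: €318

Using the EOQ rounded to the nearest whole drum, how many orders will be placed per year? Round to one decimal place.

2DS/H = 2·26,500·318/30.5 = 552,590.16
EOQ = √552,590.16 ≈ 743.36 → Q = 743
N = D/Q = 26,500/743 ≈ 35.666 orders/yr

35.7 orders per year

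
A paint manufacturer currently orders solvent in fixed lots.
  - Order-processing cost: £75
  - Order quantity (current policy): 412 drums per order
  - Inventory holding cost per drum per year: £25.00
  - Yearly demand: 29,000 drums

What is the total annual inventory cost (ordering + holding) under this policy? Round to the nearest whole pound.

Orders/yr = 29,000/412 = 70.388; ordering cost = 70.388 × £75 = £5,279.13
Average inventory = 412/2 = 206; holding cost = 206 × £25 = £5,150.00
Total = £5,279.13 + £5,150.00 = £10,429.13

£10,429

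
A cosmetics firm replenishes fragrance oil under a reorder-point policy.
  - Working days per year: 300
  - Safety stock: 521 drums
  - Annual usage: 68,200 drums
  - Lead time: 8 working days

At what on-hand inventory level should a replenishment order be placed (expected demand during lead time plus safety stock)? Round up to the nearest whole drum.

Daily demand d = 68,200 / 300 = 227.333 drums/day
Demand during lead time = 227.333 × 8 = 1,818.67
Reorder point = 1,818.67 + 521 = 2,339.67 → round up

2,340 drums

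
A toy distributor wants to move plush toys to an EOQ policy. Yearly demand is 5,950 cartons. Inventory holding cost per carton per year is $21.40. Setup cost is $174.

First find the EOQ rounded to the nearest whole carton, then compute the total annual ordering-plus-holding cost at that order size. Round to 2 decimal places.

$6,656.64

Q* = √(2·D·S / H) = √(2·5,950·174 / 21.4) = √96,757.0 ≈ 311.06 → Q = 311 cartons
Orders/yr = 5,950/311 = 19.132; ordering cost = 19.132 × $174 = $3,328.94
Average inventory = 311/2 = 155.5; holding cost = 155.5 × $21.4 = $3,327.70
Total = $3,328.94 + $3,327.70 = $6,656.64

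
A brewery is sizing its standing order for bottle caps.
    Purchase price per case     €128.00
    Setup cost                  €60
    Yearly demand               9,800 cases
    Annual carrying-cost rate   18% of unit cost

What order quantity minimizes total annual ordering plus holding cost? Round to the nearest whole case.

226 cases

Carrying cost H = €128 × 18% = €23.0400/case/yr
Q* = √(2·D·S / H) = √(2·9,800·60 / 23.04) = √51,041.7 ≈ 225.92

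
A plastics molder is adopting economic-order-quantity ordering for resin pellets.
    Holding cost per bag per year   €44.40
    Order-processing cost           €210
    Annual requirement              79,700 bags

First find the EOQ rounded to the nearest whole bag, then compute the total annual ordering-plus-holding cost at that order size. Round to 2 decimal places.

Optimal lot size Q* = (2 × 79,700 × €210 / €44.4)^½ ≈ 868.29 → Q = 868 bags
Annual ordering cost = (D/Q)·S = (79,700/868) × 210 = €19,282.26
Annual holding cost  = (Q/2)·H = (868/2) × 44.4 = €19,269.60
Total = €19,282.26 + €19,269.60 = €38,551.86

€38,551.86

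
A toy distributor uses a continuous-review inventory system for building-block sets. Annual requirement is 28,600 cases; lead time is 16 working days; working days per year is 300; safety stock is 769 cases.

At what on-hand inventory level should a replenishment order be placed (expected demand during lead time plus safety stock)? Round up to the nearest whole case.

2,295 cases

Daily demand d = 28,600 / 300 = 95.333 cases/day
Demand during lead time = 95.333 × 16 = 1,525.33
Reorder point = 1,525.33 + 769 = 2,294.33 → round up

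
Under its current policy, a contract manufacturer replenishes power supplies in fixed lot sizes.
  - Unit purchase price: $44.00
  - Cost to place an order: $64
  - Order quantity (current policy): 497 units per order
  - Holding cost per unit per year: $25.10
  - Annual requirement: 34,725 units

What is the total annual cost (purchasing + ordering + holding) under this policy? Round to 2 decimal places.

Ordering: D/Q × S = 34,725/497 × $64 = $4,471.63
Holding:  Q/2 × H = 497/2 × $25.1 = $6,237.35
Purchase cost = D·C = 34,725 × 44 = $1,527,900.00
Total = $4,471.63 + $6,237.35 + $1,527,900.00 = $1,538,608.98

$1,538,608.98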